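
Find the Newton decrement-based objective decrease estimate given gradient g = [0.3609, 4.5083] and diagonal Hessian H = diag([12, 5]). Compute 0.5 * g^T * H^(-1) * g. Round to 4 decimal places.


Step 1: H is diagonal, so H^(-1) * g = [0.0301, 0.9017].
Step 2: g^T H^(-1) g = sum_i g_i^2 / H_ii
  = (0.3609)^2/12 + (4.5083)^2/5
  = 0.0109 + 4.065 = 4.0758
Step 3: Objective decrease = 0.5 * g^T H^(-1) g = 2.0379


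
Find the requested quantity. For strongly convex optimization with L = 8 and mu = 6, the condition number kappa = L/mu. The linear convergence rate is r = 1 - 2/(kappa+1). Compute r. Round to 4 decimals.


Step 1: Compute the condition number.
kappa = L/mu = 8/6 = 1.3333
Step 2: Compute the convergence rate.
r = 1 - 2/(kappa + 1) = 1 - 2*mu/(L + mu) = (L - mu)/(L + mu) = 2/14 = 0.1429


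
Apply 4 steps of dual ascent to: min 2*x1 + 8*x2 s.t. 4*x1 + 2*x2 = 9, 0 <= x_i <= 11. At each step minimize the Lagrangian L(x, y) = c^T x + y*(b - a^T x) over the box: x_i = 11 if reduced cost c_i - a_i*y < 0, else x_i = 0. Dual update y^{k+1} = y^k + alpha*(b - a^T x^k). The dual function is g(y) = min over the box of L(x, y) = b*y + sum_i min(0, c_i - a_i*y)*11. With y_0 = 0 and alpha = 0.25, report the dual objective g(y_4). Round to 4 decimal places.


Dual ascent for LP: min 2*x1 + 8*x2, 4*x1 + 2*x2 = 9, 0 <= x_i <= 11
Step 1: y^k = 0.0, reduced costs: (2.0, 8.0)
  x^k = (0.0, 0.0), subgradient = b - a^T x = 9.0
  y^{k+1} = 0.0 + 0.25*9.0 = 2.25
Step 2: y^k = 2.25, reduced costs: (-7.0, 3.5)
  x^k = (11.0, 0.0), subgradient = b - a^T x = -35.0
  y^{k+1} = 2.25 + 0.25*-35.0 = -6.5
Step 3: y^k = -6.5, reduced costs: (28.0, 21.0)
  x^k = (0.0, 0.0), subgradient = b - a^T x = 9.0
  y^{k+1} = -6.5 + 0.25*9.0 = -4.25
Step 4: y^k = -4.25, reduced costs: (19.0, 16.5)
  x^k = (0.0, 0.0), subgradient = b - a^T x = 9.0
  y^{k+1} = -4.25 + 0.25*9.0 = -2.0
Dual objective at y_4 = -2.0: reduced costs (10.0, 12.0), box minimizer x = (0.0, 0.0)
g(y_4) = b*y + (c1 - a1*y)*x1 + (c2 - a2*y)*x2 = 9*(-2.0) + 10.0*0.0 + 12.0*0.0 = -18.0 + 0.0 + 0.0 = -18.0


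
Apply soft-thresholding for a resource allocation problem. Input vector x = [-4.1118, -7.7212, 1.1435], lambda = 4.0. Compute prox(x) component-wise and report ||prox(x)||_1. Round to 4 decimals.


Soft-thresholding with lambda = 4.0:
prox(-4.1118) = sign(-4.1118)*max(|-4.1118| - 4.0, 0) = -0.1118
prox(-7.7212) = sign(-7.7212)*max(|-7.7212| - 4.0, 0) = -3.7212
prox(1.1435) = sign(1.1435)*max(|1.1435| - 4.0, 0) = 0.0
prox(x) = [-0.1118, -3.7212, 0.0]
||prox(x)||_1 = 0.1118 + 3.7212 + 0.0 = 3.833


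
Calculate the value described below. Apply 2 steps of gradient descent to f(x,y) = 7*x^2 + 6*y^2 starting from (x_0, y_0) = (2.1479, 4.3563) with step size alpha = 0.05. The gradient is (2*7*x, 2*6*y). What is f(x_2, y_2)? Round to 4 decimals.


Gradient descent on f(x,y) = 7*x^2 + 6*y^2.
Starting point: (2.1479, 4.3563), alpha = 0.05
Step 1: grad_x = 2*7*2.1479 = 30.0706, grad_y = 2*6*4.3563 = 52.2756
  x_1 = 2.1479 - 0.05*30.0706 = 0.6444
  y_1 = 4.3563 - 0.05*52.2756 = 1.7425
Step 2: grad_x = 2*7*0.6444 = 9.0212, grad_y = 2*6*1.7425 = 20.9102
  x_2 = 0.6444 - 0.05*9.0212 = 0.1933
  y_2 = 1.7425 - 0.05*20.9102 = 0.697
f(0.1933, 0.697) = 7*0.1933^2 + 6*0.697^2 = 3.1765


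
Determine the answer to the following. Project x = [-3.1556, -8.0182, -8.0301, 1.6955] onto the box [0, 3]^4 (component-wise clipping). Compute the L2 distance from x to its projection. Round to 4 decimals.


Project each component onto [0, 3].
clip(-3.1556) = 0.0, clip(-8.0182) = 0.0, clip(-8.0301) = 0.0, clip(1.6955) = 1.6955
Projection = [0.0, 0.0, 0.0, 1.6955]
Squared diffs: [9.9578, 64.2915, 64.4825, 0.0]
Distance = sqrt(138.7318) = 11.7784


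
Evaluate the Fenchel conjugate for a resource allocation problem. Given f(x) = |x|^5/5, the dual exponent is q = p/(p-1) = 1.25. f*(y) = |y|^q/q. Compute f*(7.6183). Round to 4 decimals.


The conjugate exponent q satisfies 1/p + 1/q = 1.
p = 5, so q = 5/(5 - 1) = 1.25
|y|^q = 7.6183^1.25 = 12.6568
f*(7.6183) = 12.6568 / 1.25 = 10.1254


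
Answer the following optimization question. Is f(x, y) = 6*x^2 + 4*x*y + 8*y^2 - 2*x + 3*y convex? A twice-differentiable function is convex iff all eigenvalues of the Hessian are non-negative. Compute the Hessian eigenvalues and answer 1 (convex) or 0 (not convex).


The Hessian of f(x,y) = 6*x^2 + 4*x*y + 8*y^2 - 2*x + 3*y is:
H = [[12, 4], [4, 16]]
Trace = 12 + 16 = 28
Determinant = 12*16 - (4)^2 = 176
Discriminant = (28)^2 - 4*176 = 80.0
Eigenvalues: lambda_1 = 9.5279, lambda_2 = 18.4721
The function is convex.

1


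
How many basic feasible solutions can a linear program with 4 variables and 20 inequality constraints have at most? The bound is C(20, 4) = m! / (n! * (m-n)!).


Each vertex corresponds to some choice of n active constraints out of m, so the number of vertices is at most C(m, n) = m! / (n!(m-n)!).
m = 20, n = 4
Numerator: 20 * 19 * 18 * 17
Denominator: 4! = 24
C(20, 4) = 4845


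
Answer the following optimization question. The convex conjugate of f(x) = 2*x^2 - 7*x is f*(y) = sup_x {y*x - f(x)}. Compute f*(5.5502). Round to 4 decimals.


f*(y) = sup_x {y*x - a*x^2 - b*x} = sup_x {(y-b)*x - a*x^2}
FOC: (y - b) - 2a*x = 0 => x* = (y - b)/(2a)
x* = (5.5502 + 7)/(2*2) = 3.1376
f*(5.5502) = (y-b)^2/(4a) = (5.5502 + 7)^2/(4*2)
= 157.5075/8 = 19.6884


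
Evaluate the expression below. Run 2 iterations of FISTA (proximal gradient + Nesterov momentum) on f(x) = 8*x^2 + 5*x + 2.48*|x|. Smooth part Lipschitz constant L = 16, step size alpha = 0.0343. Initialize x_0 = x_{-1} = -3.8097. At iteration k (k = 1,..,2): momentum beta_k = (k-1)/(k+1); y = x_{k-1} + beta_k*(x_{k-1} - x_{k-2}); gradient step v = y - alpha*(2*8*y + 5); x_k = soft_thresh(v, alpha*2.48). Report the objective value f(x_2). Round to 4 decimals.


FISTA on f(x) = 8*x^2 + 5*x + 2.48*|x|
L = 16, alpha = 0.0343
Iteration 1: beta = 0.0, y = -3.8097 + 0.0*(-3.8097 + 3.8097) = -3.8097
  grad(y) = -55.9552, v = y - alpha*grad = -1.8904
  prox(v) = soft_thresh(-1.8904, 0.0851) = -1.8054
Iteration 2: beta = 0.3333, y = -1.8054 + 0.3333*(-1.8054 + 3.8097) = -1.1373
  grad(y) = -13.1962, v = y - alpha*grad = -0.6846
  prox(v) = soft_thresh(-0.6846, 0.0851) = -0.5996
f(x_2) = 8*(-0.5996)^2 + 5*(-0.5996) + 2.48*|-0.5996| = 1.365


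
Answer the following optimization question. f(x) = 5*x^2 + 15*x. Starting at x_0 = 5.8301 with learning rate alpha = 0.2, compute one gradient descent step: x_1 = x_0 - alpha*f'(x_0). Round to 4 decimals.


We compute the gradient at x_0 and apply the update.
f'(x) = 10*x + 15
f'(5.8301) = 10*5.8301 + 15 = 73.301
x_1 = 5.8301 - 0.2*73.301 = -8.8301


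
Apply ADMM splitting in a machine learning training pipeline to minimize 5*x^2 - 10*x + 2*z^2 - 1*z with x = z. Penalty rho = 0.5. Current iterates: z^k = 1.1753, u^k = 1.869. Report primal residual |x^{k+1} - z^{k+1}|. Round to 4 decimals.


ADMM iteration with rho = 0.5, z^k = 1.1753, u^k = 1.869
Step 1: x-update.
Minimize 5*x^2 - 10*x + (0.5/2)*(x - 1.1753 + 1.869)^2
FOC: (2*5 + 0.5)*x = 10 + 0.5*(1.1753 - 1.869)
x^{k+1} = 0.9193
Step 2: z-update.
Minimize 2*z^2 - 1*z + (0.5/2)*(0.9193 - z + 1.869)^2
FOC: (2*2 + 0.5)*z = 1 + 0.5*(0.9193 + 1.869)
z^{k+1} = 0.532
Step 3: u-update.
u^{k+1} = 1.869 + 0.9193 - 0.532 = 2.2563
Step 4: Primal residual = |0.9193 - 0.532| = 0.3873


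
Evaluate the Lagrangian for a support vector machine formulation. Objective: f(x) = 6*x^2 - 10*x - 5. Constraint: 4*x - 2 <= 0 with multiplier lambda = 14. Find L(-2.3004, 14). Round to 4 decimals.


Step 1: Evaluate f(x).
f(-2.3004) = 6*(-2.3004)^2 - 10*(-2.3004) - 5 = 49.755
Step 2: Evaluate g(x).
g(-2.3004) = 4*-2.3004 - 2 = -11.2016
Step 3: Compute Lagrangian.
L = 49.755 + 14*-11.2016 = -107.0674


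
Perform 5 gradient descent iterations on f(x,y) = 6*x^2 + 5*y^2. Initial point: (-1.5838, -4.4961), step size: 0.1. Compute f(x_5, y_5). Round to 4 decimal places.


Gradient descent on f(x,y) = 6*x^2 + 5*y^2.
Starting point: (-1.5838, -4.4961), alpha = 0.1
Step 1: grad_x = 2*6*-1.5838 = -19.0056, grad_y = 2*5*-4.4961 = -44.961
  x_1 = -1.5838 - 0.1*-19.0056 = 0.3168
  y_1 = -4.4961 - 0.1*-44.961 = 0.0
Step 2: grad_x = 2*6*0.3168 = 3.8011, grad_y = 2*5*0.0 = 0.0
  x_2 = 0.3168 - 0.1*3.8011 = -0.0634
  y_2 = 0.0 - 0.1*0.0 = 0.0
Step 3: grad_x = 2*6*-0.0634 = -0.7602, grad_y = 2*5*0.0 = 0.0
  x_3 = -0.0634 - 0.1*-0.7602 = 0.0127
  y_3 = 0.0 - 0.1*0.0 = 0.0
Step 4: grad_x = 2*6*0.0127 = 0.152, grad_y = 2*5*0.0 = 0.0
  x_4 = 0.0127 - 0.1*0.152 = -0.0025
  y_4 = 0.0 - 0.1*0.0 = 0.0
Step 5: grad_x = 2*6*-0.0025 = -0.0304, grad_y = 2*5*0.0 = 0.0
  x_5 = -0.0025 - 0.1*-0.0304 = 0.0005
  y_5 = 0.0 - 0.1*0.0 = 0.0
f(0.0005, 0.0) = 6*0.0005^2 + 5*0.0^2 = 0.0


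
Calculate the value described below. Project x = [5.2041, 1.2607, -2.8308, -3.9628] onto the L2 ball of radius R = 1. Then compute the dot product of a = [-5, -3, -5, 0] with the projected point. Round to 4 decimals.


Step 1: Compute ||x|| (intermediates to 6 decimals).
||x|| = sqrt(5.2041^2 + 1.2607^2 + (-2.8308)^2 + (-3.9628)^2) = 7.238041
Step 2: Project.
Since ||x|| > R, scale = R/||x|| = 1/7.238041 = 0.138159, proj(x) = scale * x
proj(x) = [0.718993, 0.174177, -0.3911, -0.547496]
Step 3: Dot product.
a^T * proj(x) = -5*0.718993 - 3*0.174177 - 5*(-0.3911) + 0*(-0.547496) = -2.162


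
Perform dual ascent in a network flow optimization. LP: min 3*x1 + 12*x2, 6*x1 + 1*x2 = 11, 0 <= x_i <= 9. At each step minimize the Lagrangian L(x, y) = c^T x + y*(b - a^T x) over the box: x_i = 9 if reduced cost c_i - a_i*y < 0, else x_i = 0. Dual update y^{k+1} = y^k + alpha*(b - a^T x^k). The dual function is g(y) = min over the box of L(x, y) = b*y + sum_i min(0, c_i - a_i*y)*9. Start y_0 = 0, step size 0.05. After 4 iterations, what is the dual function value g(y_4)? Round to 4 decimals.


Dual ascent for LP: min 3*x1 + 12*x2, 6*x1 + 1*x2 = 11, 0 <= x_i <= 9
Step 1: y^k = 0.0, reduced costs: (3.0, 12.0)
  x^k = (0.0, 0.0), subgradient = b - a^T x = 11.0
  y^{k+1} = 0.0 + 0.05*11.0 = 0.55
Step 2: y^k = 0.55, reduced costs: (-0.3, 11.45)
  x^k = (9.0, 0.0), subgradient = b - a^T x = -43.0
  y^{k+1} = 0.55 + 0.05*-43.0 = -1.6
Step 3: y^k = -1.6, reduced costs: (12.6, 13.6)
  x^k = (0.0, 0.0), subgradient = b - a^T x = 11.0
  y^{k+1} = -1.6 + 0.05*11.0 = -1.05
Step 4: y^k = -1.05, reduced costs: (9.3, 13.05)
  x^k = (0.0, 0.0), subgradient = b - a^T x = 11.0
  y^{k+1} = -1.05 + 0.05*11.0 = -0.5
Dual objective at y_4 = -0.5: reduced costs (6.0, 12.5), box minimizer x = (0.0, 0.0)
g(y_4) = b*y + (c1 - a1*y)*x1 + (c2 - a2*y)*x2 = 11*(-0.5) + 6.0*0.0 + 12.5*0.0 = -5.5 + 0.0 + 0.0 = -5.5


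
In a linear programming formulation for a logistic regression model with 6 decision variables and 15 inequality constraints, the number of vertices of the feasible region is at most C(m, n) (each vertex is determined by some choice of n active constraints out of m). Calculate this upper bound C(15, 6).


Each vertex corresponds to some choice of n active constraints out of m, so the number of vertices is at most C(m, n) = m! / (n!(m-n)!).
m = 15, n = 6
Numerator: 15 * 14 * 13 * 12 * 11 * 10
Denominator: 6! = 720
C(15, 6) = 5005


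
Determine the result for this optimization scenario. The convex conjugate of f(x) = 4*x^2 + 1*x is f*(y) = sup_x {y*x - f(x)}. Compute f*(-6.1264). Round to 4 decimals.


f*(y) = sup_x {y*x - a*x^2 - b*x} = sup_x {(y-b)*x - a*x^2}
FOC: (y - b) - 2a*x = 0 => x* = (y - b)/(2a)
x* = (-6.1264 - 1)/(2*4) = -0.8908
f*(-6.1264) = (y-b)^2/(4a) = (-6.1264 - 1)^2/(4*4)
= 50.7856/16 = 3.1741


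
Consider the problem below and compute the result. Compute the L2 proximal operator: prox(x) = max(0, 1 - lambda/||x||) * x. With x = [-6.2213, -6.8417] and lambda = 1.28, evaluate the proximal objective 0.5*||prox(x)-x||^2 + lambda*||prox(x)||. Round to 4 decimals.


Step 1: Compute ||x||.
||x|| = 9.2473
Step 2: Compute scaling factor.
scale = max(0, 1 - 1.28/9.2473) = 0.8616
Step 3: prox(x) = [-5.3602, -5.8947]
||prox(x)|| = 7.9673
Step 4: Proximal objective.
0.5*||prox-x||^2 = 0.8192
lambda*||prox|| = 10.1981
Total = 11.0174


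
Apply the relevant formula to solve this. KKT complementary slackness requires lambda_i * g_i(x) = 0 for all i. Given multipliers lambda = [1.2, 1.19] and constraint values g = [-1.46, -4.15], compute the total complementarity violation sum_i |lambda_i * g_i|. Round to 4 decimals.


KKT complementary slackness check:
lambda_1 * g_1 = 1.2 * -1.46 = -1.752
lambda_2 * g_2 = 1.19 * -4.15 = -4.9385
Total violation = 1.752 + 4.9385 = 6.6905


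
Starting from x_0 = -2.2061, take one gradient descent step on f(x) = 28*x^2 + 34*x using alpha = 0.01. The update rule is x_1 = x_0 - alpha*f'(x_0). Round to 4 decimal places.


We compute the gradient at x_0 and apply the update.
f'(x) = 56*x + 34
f'(-2.2061) = 56*-2.2061 + 34 = -89.5416
x_1 = -2.2061 - 0.01*-89.5416 = -1.3107


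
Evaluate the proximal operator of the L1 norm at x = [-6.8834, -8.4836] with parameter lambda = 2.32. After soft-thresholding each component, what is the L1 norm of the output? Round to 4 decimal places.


Soft-thresholding with lambda = 2.32:
prox(-6.8834) = sign(-6.8834)*max(|-6.8834| - 2.32, 0) = -4.5634
prox(-8.4836) = sign(-8.4836)*max(|-8.4836| - 2.32, 0) = -6.1636
prox(x) = [-4.5634, -6.1636]
||prox(x)||_1 = 4.5634 + 6.1636 = 10.727


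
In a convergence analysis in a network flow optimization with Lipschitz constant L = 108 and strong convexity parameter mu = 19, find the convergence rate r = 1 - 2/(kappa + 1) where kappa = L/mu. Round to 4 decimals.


Step 1: Compute the condition number.
kappa = L/mu = 108/19 = 5.6842
Step 2: Compute the convergence rate.
r = 1 - 2/(kappa + 1) = 1 - 2*mu/(L + mu) = (L - mu)/(L + mu) = 89/127 = 0.7008


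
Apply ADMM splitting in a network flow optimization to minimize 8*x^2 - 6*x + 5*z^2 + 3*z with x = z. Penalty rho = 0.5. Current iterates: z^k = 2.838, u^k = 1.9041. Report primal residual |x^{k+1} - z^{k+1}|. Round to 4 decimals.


ADMM iteration with rho = 0.5, z^k = 2.838, u^k = 1.9041
Step 1: x-update.
Minimize 8*x^2 - 6*x + (0.5/2)*(x - 2.838 + 1.9041)^2
FOC: (2*8 + 0.5)*x = 6 + 0.5*(2.838 - 1.9041)
x^{k+1} = 0.3919
Step 2: z-update.
Minimize 5*z^2 + 3*z + (0.5/2)*(0.3919 - z + 1.9041)^2
FOC: (2*5 + 0.5)*z = -3 + 0.5*(0.3919 + 1.9041)
z^{k+1} = -0.1764
Step 3: u-update.
u^{k+1} = 1.9041 + 0.3919 + 0.1764 = 2.4724
Step 4: Primal residual = |0.3919 + 0.1764| = 0.5683


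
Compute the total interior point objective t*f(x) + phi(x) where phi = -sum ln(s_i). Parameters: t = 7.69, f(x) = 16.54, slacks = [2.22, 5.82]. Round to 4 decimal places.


Step 1: Compute log-barrier.
ln values: [0.7975, 1.7613]
phi = -(0.7975 + 1.7613) = -2.5588
Step 2: Compute augmented objective.
t*f(x) = 7.69*16.54 = 127.1926
Total = 127.1926 - 2.5588 = 124.6338


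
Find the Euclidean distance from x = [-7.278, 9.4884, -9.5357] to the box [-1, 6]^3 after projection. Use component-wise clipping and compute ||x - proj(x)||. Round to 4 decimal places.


Project each component onto [-1, 6].
clip(-7.278) = -1.0, clip(9.4884) = 6.0, clip(-9.5357) = -1.0
Projection = [-1.0, 6.0, -1.0]
Squared diffs: [39.4133, 12.1689, 72.8582]
Distance = sqrt(124.4404) = 11.1553


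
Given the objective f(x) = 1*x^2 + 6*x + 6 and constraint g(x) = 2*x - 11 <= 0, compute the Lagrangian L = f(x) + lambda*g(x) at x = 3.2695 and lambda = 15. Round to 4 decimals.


Step 1: Evaluate f(x).
f(3.2695) = 1*3.2695^2 + 6*3.2695 + 6 = 36.3066
Step 2: Evaluate g(x).
g(3.2695) = 2*3.2695 - 11 = -4.461
Step 3: Compute Lagrangian.
L = 36.3066 + 15*-4.461 = -30.6084


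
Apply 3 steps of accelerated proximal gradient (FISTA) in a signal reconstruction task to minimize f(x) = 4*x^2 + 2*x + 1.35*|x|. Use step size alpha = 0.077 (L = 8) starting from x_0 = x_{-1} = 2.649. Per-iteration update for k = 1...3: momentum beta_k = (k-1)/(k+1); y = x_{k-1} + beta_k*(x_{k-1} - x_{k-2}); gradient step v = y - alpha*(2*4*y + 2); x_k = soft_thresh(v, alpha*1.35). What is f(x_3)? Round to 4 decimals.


FISTA on f(x) = 4*x^2 + 2*x + 1.35*|x|
L = 8, alpha = 0.077
Iteration 1: beta = 0.0, y = 2.649 + 0.0*(2.649 - 2.649) = 2.649
  grad(y) = 23.192, v = y - alpha*grad = 0.8632
  prox(v) = soft_thresh(0.8632, 0.104) = 0.7593
Iteration 2: beta = 0.3333, y = 0.7593 + 0.3333*(0.7593 - 2.649) = 0.1294
  grad(y) = 3.0348, v = y - alpha*grad = -0.1043
  prox(v) = soft_thresh(-0.1043, 0.104) = -0.0004
Iteration 3: beta = 0.5, y = -0.0004 + 0.5*(-0.0004 - 0.7593) = -0.3802
  grad(y) = -1.0416, v = y - alpha*grad = -0.3
  prox(v) = soft_thresh(-0.3, 0.104) = -0.196
f(x_3) = 4*(-0.196)^2 + 2*(-0.196) + 1.35*|-0.196| = 0.0263


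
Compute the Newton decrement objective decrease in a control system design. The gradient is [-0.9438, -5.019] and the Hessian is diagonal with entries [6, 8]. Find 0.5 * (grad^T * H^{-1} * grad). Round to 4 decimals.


Step 1: H is diagonal, so H^(-1) * g = [-0.1573, -0.6274].
Step 2: g^T H^(-1) g = sum_i g_i^2 / H_ii
  = (-0.9438)^2/6 + (-5.019)^2/8
  = 0.1485 + 3.1488 = 3.2973
Step 3: Objective decrease = 0.5 * g^T H^(-1) g = 1.6486


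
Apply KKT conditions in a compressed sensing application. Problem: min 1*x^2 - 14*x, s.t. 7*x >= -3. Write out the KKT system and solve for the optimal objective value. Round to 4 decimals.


Step 1: Try lambda = 0 (constraint inactive).
Stationarity: 2*1*x - 14 = 0
x* = 14/(2*1) = 7.0
Check constraint: 7*7.0 = 49.0 >= -3 -- satisfied.
Step 2: Compute optimal value.
f(x*) = 1*7.0^2 - 14*7.0 = -49.0


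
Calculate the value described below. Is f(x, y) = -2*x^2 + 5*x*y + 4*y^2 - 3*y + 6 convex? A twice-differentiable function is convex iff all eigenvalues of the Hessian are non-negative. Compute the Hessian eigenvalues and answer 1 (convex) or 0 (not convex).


The Hessian of f(x,y) = -2*x^2 + 5*x*y + 4*y^2 - 3*y + 6 is:
H = [[-4, 5], [5, 8]]
Trace = -4 + 8 = 4
Determinant = -4*8 - (5)^2 = -57
Discriminant = (4)^2 - 4*-57 = 244.0
Eigenvalues: lambda_1 = -5.8102, lambda_2 = 9.8102
The function is not convex.

0


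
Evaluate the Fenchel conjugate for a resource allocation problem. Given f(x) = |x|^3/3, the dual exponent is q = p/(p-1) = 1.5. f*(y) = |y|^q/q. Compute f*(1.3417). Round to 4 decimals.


The conjugate exponent q satisfies 1/p + 1/q = 1.
p = 3, so q = 3/(3 - 1) = 1.5
|y|^q = 1.3417^1.5 = 1.5541
f*(1.3417) = 1.5541 / 1.5 = 1.0361


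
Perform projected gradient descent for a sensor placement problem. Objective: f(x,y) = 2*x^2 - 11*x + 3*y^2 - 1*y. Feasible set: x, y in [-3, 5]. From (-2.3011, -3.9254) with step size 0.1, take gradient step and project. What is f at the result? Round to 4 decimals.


Step 1: Compute gradient at (-2.3011, -3.9254).
grad_x = 2*2*-2.3011 - 11 = -20.2044
grad_y = 2*3*-3.9254 - 1 = -24.5524
Step 2: Gradient step.
x_raw = -2.3011 - 0.1*-20.2044 = -0.2807
y_raw = -3.9254 - 0.1*-24.5524 = -1.4702
Step 3: Project onto [-3, 5].
x_proj = clip(-0.2807) = -0.2807
y_proj = clip(-1.4702) = -1.4702
Step 4: Evaluate f.
f(-0.2807, -1.4702) = 11.1991


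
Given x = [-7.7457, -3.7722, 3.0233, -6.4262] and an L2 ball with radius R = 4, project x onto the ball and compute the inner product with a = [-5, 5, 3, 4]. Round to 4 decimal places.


Step 1: Compute ||x|| (intermediates to 6 decimals).
||x|| = sqrt((-7.7457)^2 + (-3.7722)^2 + 3.0233^2 + (-6.4262)^2) = 11.165203
Step 2: Project.
Since ||x|| > R, scale = R/||x|| = 4/11.165203 = 0.358256, proj(x) = scale * x
proj(x) = [-2.774943, -1.351413, 1.083115, -2.302225]
Step 3: Dot product.
a^T * proj(x) = -5*(-2.774943) + 5*(-1.351413) + 3*1.083115 + 4*(-2.302225) = 1.1581


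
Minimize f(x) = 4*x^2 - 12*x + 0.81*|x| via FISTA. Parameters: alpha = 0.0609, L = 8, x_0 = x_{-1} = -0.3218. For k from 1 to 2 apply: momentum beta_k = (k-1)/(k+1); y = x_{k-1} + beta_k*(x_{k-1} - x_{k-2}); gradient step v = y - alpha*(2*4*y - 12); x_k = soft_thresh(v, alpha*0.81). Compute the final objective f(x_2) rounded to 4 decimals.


FISTA on f(x) = 4*x^2 - 12*x + 0.81*|x|
L = 8, alpha = 0.0609
Iteration 1: beta = 0.0, y = -0.3218 + 0.0*(-0.3218 + 0.3218) = -0.3218
  grad(y) = -14.5744, v = y - alpha*grad = 0.5658
  prox(v) = soft_thresh(0.5658, 0.0493) = 0.5165
Iteration 2: beta = 0.3333, y = 0.5165 + 0.3333*(0.5165 + 0.3218) = 0.7959
  grad(y) = -5.633, v = y - alpha*grad = 1.1389
  prox(v) = soft_thresh(1.1389, 0.0493) = 1.0896
f(x_2) = 4*1.0896^2 - 12*1.0896 + 0.81*|1.0896| = -7.4437


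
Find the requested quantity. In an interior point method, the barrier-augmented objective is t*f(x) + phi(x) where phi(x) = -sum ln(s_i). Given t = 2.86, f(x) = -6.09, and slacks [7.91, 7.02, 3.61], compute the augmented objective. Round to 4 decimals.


Step 1: Compute log-barrier.
ln values: [2.0681, 1.9488, 1.2837]
phi = -(2.0681 + 1.9488 + 1.2837) = -5.3006
Step 2: Compute augmented objective.
t*f(x) = 2.86*-6.09 = -17.4174
Total = -17.4174 - 5.3006 = -22.718


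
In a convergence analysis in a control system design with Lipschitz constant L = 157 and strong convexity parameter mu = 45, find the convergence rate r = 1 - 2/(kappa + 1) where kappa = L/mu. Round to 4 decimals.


Step 1: Compute the condition number.
kappa = L/mu = 157/45 = 3.4889
Step 2: Compute the convergence rate.
r = 1 - 2/(kappa + 1) = 1 - 2*mu/(L + mu) = (L - mu)/(L + mu) = 112/202 = 0.5545


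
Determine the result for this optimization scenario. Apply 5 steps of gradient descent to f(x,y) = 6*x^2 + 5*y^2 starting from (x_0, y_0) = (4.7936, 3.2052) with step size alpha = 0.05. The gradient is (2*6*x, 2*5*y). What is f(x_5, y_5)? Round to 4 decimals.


Gradient descent on f(x,y) = 6*x^2 + 5*y^2.
Starting point: (4.7936, 3.2052), alpha = 0.05
Step 1: grad_x = 2*6*4.7936 = 57.5232, grad_y = 2*5*3.2052 = 32.052
  x_1 = 4.7936 - 0.05*57.5232 = 1.9174
  y_1 = 3.2052 - 0.05*32.052 = 1.6026
Step 2: grad_x = 2*6*1.9174 = 23.0093, grad_y = 2*5*1.6026 = 16.026
  x_2 = 1.9174 - 0.05*23.0093 = 0.767
  y_2 = 1.6026 - 0.05*16.026 = 0.8013
Step 3: grad_x = 2*6*0.767 = 9.2037, grad_y = 2*5*0.8013 = 8.013
  x_3 = 0.767 - 0.05*9.2037 = 0.3068
  y_3 = 0.8013 - 0.05*8.013 = 0.4007
Step 4: grad_x = 2*6*0.3068 = 3.6815, grad_y = 2*5*0.4007 = 4.0065
  x_4 = 0.3068 - 0.05*3.6815 = 0.1227
  y_4 = 0.4007 - 0.05*4.0065 = 0.2003
Step 5: grad_x = 2*6*0.1227 = 1.4726, grad_y = 2*5*0.2003 = 2.0033
  x_5 = 0.1227 - 0.05*1.4726 = 0.0491
  y_5 = 0.2003 - 0.05*2.0033 = 0.1002
f(0.0491, 0.1002) = 6*0.0491^2 + 5*0.1002^2 = 0.0646


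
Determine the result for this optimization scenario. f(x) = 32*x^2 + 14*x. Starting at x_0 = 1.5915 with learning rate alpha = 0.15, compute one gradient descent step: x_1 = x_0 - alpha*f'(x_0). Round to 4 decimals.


We compute the gradient at x_0 and apply the update.
f'(x) = 64*x + 14
f'(1.5915) = 64*1.5915 + 14 = 115.856
x_1 = 1.5915 - 0.15*115.856 = -15.7869


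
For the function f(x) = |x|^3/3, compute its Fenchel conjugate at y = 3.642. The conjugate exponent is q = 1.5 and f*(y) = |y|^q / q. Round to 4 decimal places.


The conjugate exponent q satisfies 1/p + 1/q = 1.
p = 3, so q = 3/(3 - 1) = 1.5
|y|^q = 3.642^1.5 = 6.9504
f*(3.642) = 6.9504 / 1.5 = 4.6336


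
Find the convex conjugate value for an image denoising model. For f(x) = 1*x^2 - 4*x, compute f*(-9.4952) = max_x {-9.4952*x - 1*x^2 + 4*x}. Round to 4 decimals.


f*(y) = sup_x {y*x - a*x^2 - b*x} = sup_x {(y-b)*x - a*x^2}
FOC: (y - b) - 2a*x = 0 => x* = (y - b)/(2a)
x* = (-9.4952 + 4)/(2*1) = -2.7476
f*(-9.4952) = (y-b)^2/(4a) = (-9.4952 + 4)^2/(4*1)
= 30.1972/4 = 7.5493


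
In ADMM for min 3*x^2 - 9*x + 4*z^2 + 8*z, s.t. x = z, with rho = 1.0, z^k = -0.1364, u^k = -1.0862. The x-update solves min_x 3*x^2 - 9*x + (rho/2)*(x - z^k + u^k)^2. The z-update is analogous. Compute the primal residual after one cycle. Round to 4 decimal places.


ADMM iteration with rho = 1.0, z^k = -0.1364, u^k = -1.0862
Step 1: x-update.
Minimize 3*x^2 - 9*x + (1.0/2)*(x + 0.1364 - 1.0862)^2
FOC: (2*3 + 1.0)*x = 9 + 1.0*(-0.1364 + 1.0862)
x^{k+1} = 1.4214
Step 2: z-update.
Minimize 4*z^2 + 8*z + (1.0/2)*(1.4214 - z - 1.0862)^2
FOC: (2*4 + 1.0)*z = -8 + 1.0*(1.4214 - 1.0862)
z^{k+1} = -0.8516
Step 3: u-update.
u^{k+1} = -1.0862 + 1.4214 + 0.8516 = 1.1868
Step 4: Primal residual = |1.4214 + 0.8516| = 2.273


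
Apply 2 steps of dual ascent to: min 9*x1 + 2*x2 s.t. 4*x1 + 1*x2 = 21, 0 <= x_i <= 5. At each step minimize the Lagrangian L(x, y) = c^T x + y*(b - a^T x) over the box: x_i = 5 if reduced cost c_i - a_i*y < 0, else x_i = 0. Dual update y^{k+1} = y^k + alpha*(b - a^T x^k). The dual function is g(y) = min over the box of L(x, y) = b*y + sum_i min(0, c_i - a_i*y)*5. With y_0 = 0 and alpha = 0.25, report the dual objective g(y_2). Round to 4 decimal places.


Dual ascent for LP: min 9*x1 + 2*x2, 4*x1 + 1*x2 = 21, 0 <= x_i <= 5
Step 1: y^k = 0.0, reduced costs: (9.0, 2.0)
  x^k = (0.0, 0.0), subgradient = b - a^T x = 21.0
  y^{k+1} = 0.0 + 0.25*21.0 = 5.25
Step 2: y^k = 5.25, reduced costs: (-12.0, -3.25)
  x^k = (5.0, 5.0), subgradient = b - a^T x = -4.0
  y^{k+1} = 5.25 + 0.25*-4.0 = 4.25
Dual objective at y_2 = 4.25: reduced costs (-8.0, -2.25), box minimizer x = (5.0, 5.0)
g(y_2) = b*y + (c1 - a1*y)*x1 + (c2 - a2*y)*x2 = 21*4.25 + (-8.0)*5.0 + (-2.25)*5.0 = 89.25 - 40.0 - 11.25 = 38.0


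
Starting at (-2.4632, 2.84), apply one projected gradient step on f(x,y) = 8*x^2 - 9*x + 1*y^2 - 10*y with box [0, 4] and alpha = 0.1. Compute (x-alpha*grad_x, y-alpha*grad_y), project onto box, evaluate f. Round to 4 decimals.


Step 1: Compute gradient at (-2.4632, 2.84).
grad_x = 2*8*-2.4632 - 9 = -48.4112
grad_y = 2*1*2.84 - 10 = -4.32
Step 2: Gradient step.
x_raw = -2.4632 - 0.1*-48.4112 = 2.3779
y_raw = 2.84 - 0.1*-4.32 = 3.272
Step 3: Project onto [0, 4].
x_proj = clip(2.3779) = 2.3779
y_proj = clip(3.272) = 3.272
Step 4: Evaluate f.
f(2.3779, 3.272) = 1.8207


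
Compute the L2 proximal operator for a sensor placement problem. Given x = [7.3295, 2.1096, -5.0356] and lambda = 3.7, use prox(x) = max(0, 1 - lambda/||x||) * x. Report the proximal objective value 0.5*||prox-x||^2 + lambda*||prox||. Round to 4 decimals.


Step 1: Compute ||x||.
||x|| = 9.1394
Step 2: Compute scaling factor.
scale = max(0, 1 - 3.7/9.1394) = 0.5952
Step 3: prox(x) = [4.3622, 1.2556, -2.997]
||prox(x)|| = 5.4394
Step 4: Proximal objective.
0.5*||prox-x||^2 = 6.845
lambda*||prox|| = 20.1258
Total = 26.9709


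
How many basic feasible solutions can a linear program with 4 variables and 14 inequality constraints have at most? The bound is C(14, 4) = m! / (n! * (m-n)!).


Each vertex corresponds to some choice of n active constraints out of m, so the number of vertices is at most C(m, n) = m! / (n!(m-n)!).
m = 14, n = 4
Numerator: 14 * 13 * 12 * 11
Denominator: 4! = 24
C(14, 4) = 1001


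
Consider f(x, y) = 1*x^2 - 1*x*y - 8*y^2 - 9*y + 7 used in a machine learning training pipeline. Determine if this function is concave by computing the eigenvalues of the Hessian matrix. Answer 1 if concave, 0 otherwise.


The Hessian of f(x,y) = 1*x^2 - 1*x*y - 8*y^2 - 9*y + 7 is:
H = [[2, -1], [-1, -16]]
Trace = 2 - 16 = -14
Determinant = 2*-16 - (-1)^2 = -33
Discriminant = (-14)^2 - 4*-33 = 328.0
Eigenvalues: lambda_1 = -16.0554, lambda_2 = 2.0554
The function is not concave.

0


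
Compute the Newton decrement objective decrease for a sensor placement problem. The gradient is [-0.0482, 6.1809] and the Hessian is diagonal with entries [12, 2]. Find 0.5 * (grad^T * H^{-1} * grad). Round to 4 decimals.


Step 1: H is diagonal, so H^(-1) * g = [-0.004, 3.0905].
Step 2: g^T H^(-1) g = sum_i g_i^2 / H_ii
  = (-0.0482)^2/12 + (6.1809)^2/2
  = 0.0002 + 19.1018 = 19.102
Step 3: Objective decrease = 0.5 * g^T H^(-1) g = 9.551


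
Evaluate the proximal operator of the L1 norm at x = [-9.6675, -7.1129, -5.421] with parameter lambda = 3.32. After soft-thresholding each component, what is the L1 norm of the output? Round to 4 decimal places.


Soft-thresholding with lambda = 3.32:
prox(-9.6675) = sign(-9.6675)*max(|-9.6675| - 3.32, 0) = -6.3475
prox(-7.1129) = sign(-7.1129)*max(|-7.1129| - 3.32, 0) = -3.7929
prox(-5.421) = sign(-5.421)*max(|-5.421| - 3.32, 0) = -2.101
prox(x) = [-6.3475, -3.7929, -2.101]
||prox(x)||_1 = 6.3475 + 3.7929 + 2.101 = 12.2414


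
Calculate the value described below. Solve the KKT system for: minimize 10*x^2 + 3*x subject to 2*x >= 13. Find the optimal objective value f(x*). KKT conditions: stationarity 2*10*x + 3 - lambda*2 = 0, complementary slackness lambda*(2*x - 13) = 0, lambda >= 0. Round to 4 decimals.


Step 1: Try lambda = 0 (constraint inactive).
x_unc = -3/(2*10) = -0.15
Check: 2*-0.15 = -0.3 < 13 -- violated!
Step 2: Constraint must be active: 2*x = 13
x* = 13/2 = 6.5
lambda = (2*10*6.5 + 3)/2 = 66.5
Step 3: Compute optimal value.
f(x*) = 10*6.5^2 + 3*6.5 = 442.0


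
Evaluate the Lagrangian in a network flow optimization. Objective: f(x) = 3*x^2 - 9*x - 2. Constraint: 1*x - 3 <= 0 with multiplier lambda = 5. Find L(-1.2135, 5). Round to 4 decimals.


Step 1: Evaluate f(x).
f(-1.2135) = 3*(-1.2135)^2 - 9*(-1.2135) - 2 = 13.3392
Step 2: Evaluate g(x).
g(-1.2135) = 1*-1.2135 - 3 = -4.2135
Step 3: Compute Lagrangian.
L = 13.3392 + 5*-4.2135 = -7.7283


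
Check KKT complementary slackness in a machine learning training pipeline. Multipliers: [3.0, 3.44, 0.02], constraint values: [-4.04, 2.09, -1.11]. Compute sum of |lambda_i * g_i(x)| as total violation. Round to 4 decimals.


KKT complementary slackness check:
lambda_1 * g_1 = 3.0 * -4.04 = -12.12
lambda_2 * g_2 = 3.44 * 2.09 = 7.1896
lambda_3 * g_3 = 0.02 * -1.11 = -0.0222
Total violation = 12.12 + 7.1896 + 0.0222 = 19.3318


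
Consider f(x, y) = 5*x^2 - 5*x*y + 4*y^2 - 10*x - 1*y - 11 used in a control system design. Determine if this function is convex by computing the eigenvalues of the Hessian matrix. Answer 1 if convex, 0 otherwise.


The Hessian of f(x,y) = 5*x^2 - 5*x*y + 4*y^2 - 10*x - 1*y - 11 is:
H = [[10, -5], [-5, 8]]
Trace = 10 + 8 = 18
Determinant = 10*8 - (-5)^2 = 55
Discriminant = (18)^2 - 4*55 = 104.0
Eigenvalues: lambda_1 = 3.901, lambda_2 = 14.099
The function is convex.

1


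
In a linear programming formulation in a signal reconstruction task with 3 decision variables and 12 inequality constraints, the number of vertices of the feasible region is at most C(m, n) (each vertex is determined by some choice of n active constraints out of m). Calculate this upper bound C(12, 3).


Each vertex corresponds to some choice of n active constraints out of m, so the number of vertices is at most C(m, n) = m! / (n!(m-n)!).
m = 12, n = 3
Numerator: 12 * 11 * 10
Denominator: 3! = 6
C(12, 3) = 220


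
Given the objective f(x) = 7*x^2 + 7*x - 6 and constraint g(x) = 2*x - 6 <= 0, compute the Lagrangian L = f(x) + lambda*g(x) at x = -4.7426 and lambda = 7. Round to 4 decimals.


Step 1: Evaluate f(x).
f(-4.7426) = 7*(-4.7426)^2 + 7*(-4.7426) - 6 = 118.2476
Step 2: Evaluate g(x).
g(-4.7426) = 2*-4.7426 - 6 = -15.4852
Step 3: Compute Lagrangian.
L = 118.2476 + 7*-15.4852 = 9.8512


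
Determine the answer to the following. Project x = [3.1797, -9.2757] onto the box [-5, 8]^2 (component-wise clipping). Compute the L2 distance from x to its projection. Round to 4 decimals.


Project each component onto [-5, 8].
clip(3.1797) = 3.1797, clip(-9.2757) = -5.0
Projection = [3.1797, -5.0]
Squared diffs: [0.0, 18.2816]
Distance = sqrt(18.2816) = 4.2757


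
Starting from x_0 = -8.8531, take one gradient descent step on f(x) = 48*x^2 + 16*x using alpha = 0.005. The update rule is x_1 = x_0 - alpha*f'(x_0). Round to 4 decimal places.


We compute the gradient at x_0 and apply the update.
f'(x) = 96*x + 16
f'(-8.8531) = 96*-8.8531 + 16 = -833.8976
x_1 = -8.8531 - 0.005*-833.8976 = -4.6836


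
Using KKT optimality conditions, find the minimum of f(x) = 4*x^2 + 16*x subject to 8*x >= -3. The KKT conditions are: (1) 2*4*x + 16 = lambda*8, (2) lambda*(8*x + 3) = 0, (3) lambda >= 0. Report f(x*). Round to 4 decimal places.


Step 1: Try lambda = 0 (constraint inactive).
x_unc = -16/(2*4) = -2.0
Check: 8*-2.0 = -16.0 < -3 -- violated!
Step 2: Constraint must be active: 8*x = -3
x* = -3/8 = -0.375
lambda = (2*4*(-0.375) + 16)/8 = 1.625
Step 3: Compute optimal value.
f(x*) = 4*(-0.375)^2 + 16*(-0.375) = -5.4375


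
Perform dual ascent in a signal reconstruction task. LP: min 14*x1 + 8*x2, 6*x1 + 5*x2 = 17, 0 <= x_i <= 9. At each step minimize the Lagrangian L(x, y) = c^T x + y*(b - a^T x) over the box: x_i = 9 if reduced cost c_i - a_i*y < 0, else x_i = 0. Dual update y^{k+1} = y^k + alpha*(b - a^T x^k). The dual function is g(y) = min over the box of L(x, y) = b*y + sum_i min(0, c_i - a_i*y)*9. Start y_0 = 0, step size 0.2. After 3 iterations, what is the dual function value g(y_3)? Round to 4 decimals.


Dual ascent for LP: min 14*x1 + 8*x2, 6*x1 + 5*x2 = 17, 0 <= x_i <= 9
Step 1: y^k = 0.0, reduced costs: (14.0, 8.0)
  x^k = (0.0, 0.0), subgradient = b - a^T x = 17.0
  y^{k+1} = 0.0 + 0.2*17.0 = 3.4
Step 2: y^k = 3.4, reduced costs: (-6.4, -9.0)
  x^k = (9.0, 9.0), subgradient = b - a^T x = -82.0
  y^{k+1} = 3.4 + 0.2*-82.0 = -13.0
Step 3: y^k = -13.0, reduced costs: (92.0, 73.0)
  x^k = (0.0, 0.0), subgradient = b - a^T x = 17.0
  y^{k+1} = -13.0 + 0.2*17.0 = -9.6
Dual objective at y_3 = -9.6: reduced costs (71.6, 56.0), box minimizer x = (0.0, 0.0)
g(y_3) = b*y + (c1 - a1*y)*x1 + (c2 - a2*y)*x2 = 17*(-9.6) + 71.6*0.0 + 56.0*0.0 = -163.2 + 0.0 + 0.0 = -163.2


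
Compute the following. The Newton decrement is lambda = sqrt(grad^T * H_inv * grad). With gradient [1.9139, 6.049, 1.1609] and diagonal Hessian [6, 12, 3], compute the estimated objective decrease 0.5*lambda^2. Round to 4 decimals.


Step 1: H is diagonal, so H^(-1) * g = [0.319, 0.5041, 0.387].
Step 2: g^T H^(-1) g = sum_i g_i^2 / H_ii
  = (1.9139)^2/6 + (6.049)^2/12 + (1.1609)^2/3
  = 0.6105 + 3.0492 + 0.4492 = 4.1089
Step 3: Objective decrease = 0.5 * g^T H^(-1) g = 2.0545


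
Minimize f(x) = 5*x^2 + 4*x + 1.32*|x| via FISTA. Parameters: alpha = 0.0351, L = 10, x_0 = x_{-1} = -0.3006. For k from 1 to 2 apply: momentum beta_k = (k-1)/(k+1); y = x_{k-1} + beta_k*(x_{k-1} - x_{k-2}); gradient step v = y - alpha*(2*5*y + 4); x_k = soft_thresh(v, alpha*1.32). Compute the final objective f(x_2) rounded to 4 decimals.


FISTA on f(x) = 5*x^2 + 4*x + 1.32*|x|
L = 10, alpha = 0.0351
Iteration 1: beta = 0.0, y = -0.3006 + 0.0*(-0.3006 + 0.3006) = -0.3006
  grad(y) = 0.994, v = y - alpha*grad = -0.3355
  prox(v) = soft_thresh(-0.3355, 0.0463) = -0.2892
Iteration 2: beta = 0.3333, y = -0.2892 + 0.3333*(-0.2892 + 0.3006) = -0.2853
  grad(y) = 1.1466, v = y - alpha*grad = -0.3256
  prox(v) = soft_thresh(-0.3256, 0.0463) = -0.2793
f(x_2) = 5*(-0.2793)^2 + 4*(-0.2793) + 1.32*|-0.2793| = -0.3585


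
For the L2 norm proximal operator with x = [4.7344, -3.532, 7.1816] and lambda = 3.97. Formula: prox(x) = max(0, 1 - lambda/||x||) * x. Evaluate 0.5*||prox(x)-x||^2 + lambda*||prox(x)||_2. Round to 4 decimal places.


Step 1: Compute ||x||.
||x|| = 9.2987
Step 2: Compute scaling factor.
scale = max(0, 1 - 3.97/9.2987) = 0.5731
Step 3: prox(x) = [2.7131, -2.024, 4.1155]
||prox(x)|| = 5.3287
Step 4: Proximal objective.
0.5*||prox-x||^2 = 7.8805
lambda*||prox|| = 21.1549
Total = 29.0352


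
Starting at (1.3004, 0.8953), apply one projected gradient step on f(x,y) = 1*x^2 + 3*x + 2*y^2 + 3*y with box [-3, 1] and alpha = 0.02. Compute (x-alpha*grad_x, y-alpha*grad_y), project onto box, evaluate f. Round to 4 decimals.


Step 1: Compute gradient at (1.3004, 0.8953).
grad_x = 2*1*1.3004 + 3 = 5.6008
grad_y = 2*2*0.8953 + 3 = 6.5812
Step 2: Gradient step.
x_raw = 1.3004 - 0.02*5.6008 = 1.1884
y_raw = 0.8953 - 0.02*6.5812 = 0.7637
Step 3: Project onto [-3, 1].
x_proj = clip(1.1884) = 1.0
y_proj = clip(0.7637) = 0.7637
Step 4: Evaluate f.
f(1.0, 0.7637) = 7.4574


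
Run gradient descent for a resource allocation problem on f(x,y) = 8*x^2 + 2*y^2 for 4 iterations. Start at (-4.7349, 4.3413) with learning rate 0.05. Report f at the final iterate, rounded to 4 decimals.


Gradient descent on f(x,y) = 8*x^2 + 2*y^2.
Starting point: (-4.7349, 4.3413), alpha = 0.05
Step 1: grad_x = 2*8*-4.7349 = -75.7584, grad_y = 2*2*4.3413 = 17.3652
  x_1 = -4.7349 - 0.05*-75.7584 = -0.947
  y_1 = 4.3413 - 0.05*17.3652 = 3.473
Step 2: grad_x = 2*8*-0.947 = -15.1517, grad_y = 2*2*3.473 = 13.8922
  x_2 = -0.947 - 0.05*-15.1517 = -0.1894
  y_2 = 3.473 - 0.05*13.8922 = 2.7784
Step 3: grad_x = 2*8*-0.1894 = -3.0303, grad_y = 2*2*2.7784 = 11.1137
  x_3 = -0.1894 - 0.05*-3.0303 = -0.0379
  y_3 = 2.7784 - 0.05*11.1137 = 2.2227
Step 4: grad_x = 2*8*-0.0379 = -0.6061, grad_y = 2*2*2.2227 = 8.891
  x_4 = -0.0379 - 0.05*-0.6061 = -0.0076
  y_4 = 2.2227 - 0.05*8.891 = 1.7782
f(-0.0076, 1.7782) = 8*(-0.0076)^2 + 2*1.7782^2 = 6.3244


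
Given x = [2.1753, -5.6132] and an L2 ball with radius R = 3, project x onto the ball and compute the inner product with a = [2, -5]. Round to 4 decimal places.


Step 1: Compute ||x|| (intermediates to 6 decimals).
||x|| = sqrt(2.1753^2 + (-5.6132)^2) = 6.019962
Step 2: Project.
Since ||x|| > R, scale = R/||x|| = 3/6.019962 = 0.498342, proj(x) = scale * x
proj(x) = [1.084043, -2.797293]
Step 3: Dot product.
a^T * proj(x) = 2*1.084043 - 5*(-2.797293) = 16.1546


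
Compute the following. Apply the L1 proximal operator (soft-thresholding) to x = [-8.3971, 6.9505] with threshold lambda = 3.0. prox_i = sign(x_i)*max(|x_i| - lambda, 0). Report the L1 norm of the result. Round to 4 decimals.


Soft-thresholding with lambda = 3.0:
prox(-8.3971) = sign(-8.3971)*max(|-8.3971| - 3.0, 0) = -5.3971
prox(6.9505) = sign(6.9505)*max(|6.9505| - 3.0, 0) = 3.9505
prox(x) = [-5.3971, 3.9505]
||prox(x)||_1 = 5.3971 + 3.9505 = 9.3476


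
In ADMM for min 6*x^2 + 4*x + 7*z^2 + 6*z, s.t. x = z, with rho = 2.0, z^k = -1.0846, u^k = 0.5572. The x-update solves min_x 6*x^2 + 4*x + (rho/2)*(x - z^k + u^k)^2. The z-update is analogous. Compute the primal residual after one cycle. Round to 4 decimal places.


ADMM iteration with rho = 2.0, z^k = -1.0846, u^k = 0.5572
Step 1: x-update.
Minimize 6*x^2 + 4*x + (2.0/2)*(x + 1.0846 + 0.5572)^2
FOC: (2*6 + 2.0)*x = -4 + 2.0*(-1.0846 - 0.5572)
x^{k+1} = -0.5203
Step 2: z-update.
Minimize 7*z^2 + 6*z + (2.0/2)*(-0.5203 - z + 0.5572)^2
FOC: (2*7 + 2.0)*z = -6 + 2.0*(-0.5203 + 0.5572)
z^{k+1} = -0.3704
Step 3: u-update.
u^{k+1} = 0.5572 - 0.5203 + 0.3704 = 0.4073
Step 4: Primal residual = |-0.5203 + 0.3704| = 0.1499


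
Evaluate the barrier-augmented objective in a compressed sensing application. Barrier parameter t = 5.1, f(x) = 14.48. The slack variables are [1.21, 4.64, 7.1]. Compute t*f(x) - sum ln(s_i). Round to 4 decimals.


Step 1: Compute log-barrier.
ln values: [0.1906, 1.5347, 1.9601]
phi = -(0.1906 + 1.5347 + 1.9601) = -3.6854
Step 2: Compute augmented objective.
t*f(x) = 5.1*14.48 = 73.848
Total = 73.848 - 3.6854 = 70.1626


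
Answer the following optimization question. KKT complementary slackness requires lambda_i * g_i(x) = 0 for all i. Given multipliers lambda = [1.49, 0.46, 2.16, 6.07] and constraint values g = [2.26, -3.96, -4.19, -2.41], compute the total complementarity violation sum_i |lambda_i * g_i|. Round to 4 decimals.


KKT complementary slackness check:
lambda_1 * g_1 = 1.49 * 2.26 = 3.3674
lambda_2 * g_2 = 0.46 * -3.96 = -1.8216
lambda_3 * g_3 = 2.16 * -4.19 = -9.0504
lambda_4 * g_4 = 6.07 * -2.41 = -14.6287
Total violation = 3.3674 + 1.8216 + 9.0504 + 14.6287 = 28.8681


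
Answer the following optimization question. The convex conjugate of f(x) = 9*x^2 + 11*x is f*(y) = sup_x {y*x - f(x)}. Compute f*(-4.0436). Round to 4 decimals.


f*(y) = sup_x {y*x - a*x^2 - b*x} = sup_x {(y-b)*x - a*x^2}
FOC: (y - b) - 2a*x = 0 => x* = (y - b)/(2a)
x* = (-4.0436 - 11)/(2*9) = -0.8358
f*(-4.0436) = (y-b)^2/(4a) = (-4.0436 - 11)^2/(4*9)
= 226.3099/36 = 6.2864


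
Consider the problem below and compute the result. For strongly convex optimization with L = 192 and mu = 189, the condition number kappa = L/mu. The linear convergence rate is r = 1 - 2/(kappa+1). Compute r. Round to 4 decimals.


Step 1: Compute the condition number.
kappa = L/mu = 192/189 = 1.0159
Step 2: Compute the convergence rate.
r = 1 - 2/(kappa + 1) = 1 - 2*mu/(L + mu) = (L - mu)/(L + mu) = 3/381 = 0.0079
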